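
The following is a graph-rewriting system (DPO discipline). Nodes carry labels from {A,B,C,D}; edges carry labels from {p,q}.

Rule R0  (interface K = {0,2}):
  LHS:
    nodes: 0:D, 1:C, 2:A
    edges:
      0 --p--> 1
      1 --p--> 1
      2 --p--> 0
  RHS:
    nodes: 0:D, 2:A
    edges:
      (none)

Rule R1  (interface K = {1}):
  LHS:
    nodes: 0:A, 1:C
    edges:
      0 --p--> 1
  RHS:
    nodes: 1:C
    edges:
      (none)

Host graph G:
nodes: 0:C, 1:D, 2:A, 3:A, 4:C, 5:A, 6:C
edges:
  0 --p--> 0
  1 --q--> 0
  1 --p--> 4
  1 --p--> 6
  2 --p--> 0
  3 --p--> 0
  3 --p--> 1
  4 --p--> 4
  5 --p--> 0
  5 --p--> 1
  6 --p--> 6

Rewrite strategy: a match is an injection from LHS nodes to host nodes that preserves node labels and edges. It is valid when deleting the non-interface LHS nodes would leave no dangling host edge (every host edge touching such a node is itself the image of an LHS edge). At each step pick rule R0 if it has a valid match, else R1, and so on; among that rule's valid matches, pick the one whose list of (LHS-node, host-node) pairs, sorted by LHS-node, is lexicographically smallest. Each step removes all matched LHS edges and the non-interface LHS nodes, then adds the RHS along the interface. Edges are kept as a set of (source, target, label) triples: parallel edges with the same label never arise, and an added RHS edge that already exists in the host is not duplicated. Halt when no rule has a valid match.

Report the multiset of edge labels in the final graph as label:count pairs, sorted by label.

initial: |V|=7 |E|=11  E = 0-p->0 1-q->0 1-p->4 1-p->6 2-p->0 3-p->0 3-p->1 4-p->4 5-p->0 5-p->1 6-p->6
step 1: apply R0 at {0↦1, 1↦4, 2↦3}  → |V|=6 |E|=8  E = 0-p->0 1-q->0 1-p->6 2-p->0 3-p->0 5-p->0 5-p->1 6-p->6
step 2: apply R0 at {0↦1, 1↦6, 2↦5}  → |V|=5 |E|=5  E = 0-p->0 1-q->0 2-p->0 3-p->0 5-p->0
step 3: apply R1 at {0↦2, 1↦0}  → |V|=4 |E|=4  E = 0-p->0 1-q->0 3-p->0 5-p->0
step 4: apply R1 at {0↦3, 1↦0}  → |V|=3 |E|=3  E = 0-p->0 1-q->0 5-p->0
step 5: apply R1 at {0↦5, 1↦0}  → |V|=2 |E|=2  E = 0-p->0 1-q->0
halt: no rule applies after step 5
NF edges: [(0, 0, 'p'), (1, 0, 'q')]

Answer: p:1 q:1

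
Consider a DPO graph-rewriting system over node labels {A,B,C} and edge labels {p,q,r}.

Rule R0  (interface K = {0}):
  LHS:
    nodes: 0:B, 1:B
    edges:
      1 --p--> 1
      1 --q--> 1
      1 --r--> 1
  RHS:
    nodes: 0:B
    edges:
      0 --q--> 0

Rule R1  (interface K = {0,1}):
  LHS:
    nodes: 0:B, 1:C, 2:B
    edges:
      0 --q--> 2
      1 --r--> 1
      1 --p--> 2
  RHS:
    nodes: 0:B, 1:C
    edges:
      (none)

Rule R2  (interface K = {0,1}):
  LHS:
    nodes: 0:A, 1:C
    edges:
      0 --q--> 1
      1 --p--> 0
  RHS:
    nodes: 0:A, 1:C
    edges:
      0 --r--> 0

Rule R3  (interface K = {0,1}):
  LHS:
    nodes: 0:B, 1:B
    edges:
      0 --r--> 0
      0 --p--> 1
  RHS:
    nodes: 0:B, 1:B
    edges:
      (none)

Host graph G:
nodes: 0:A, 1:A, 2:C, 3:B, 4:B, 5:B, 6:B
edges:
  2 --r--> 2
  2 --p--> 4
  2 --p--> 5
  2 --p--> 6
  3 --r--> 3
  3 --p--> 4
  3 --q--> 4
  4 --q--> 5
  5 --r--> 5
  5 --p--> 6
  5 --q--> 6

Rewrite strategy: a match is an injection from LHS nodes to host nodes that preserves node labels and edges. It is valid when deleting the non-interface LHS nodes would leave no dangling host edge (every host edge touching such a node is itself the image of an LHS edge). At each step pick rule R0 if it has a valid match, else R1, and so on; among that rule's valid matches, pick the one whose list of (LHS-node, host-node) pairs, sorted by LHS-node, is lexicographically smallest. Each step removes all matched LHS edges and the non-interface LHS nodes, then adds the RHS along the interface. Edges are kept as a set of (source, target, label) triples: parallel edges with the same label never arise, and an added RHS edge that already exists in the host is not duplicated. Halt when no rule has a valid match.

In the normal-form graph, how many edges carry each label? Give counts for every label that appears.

Answer: p:2 q:2

Steps:
initial: |V|=7 |E|=11  E = 2-r->2 2-p->4 2-p->5 2-p->6 3-r->3 3-p->4 3-q->4 4-q->5 5-r->5 5-p->6 5-q->6
step 1: apply R3 at {0↦3, 1↦4}  → |V|=7 |E|=9  E = 2-r->2 2-p->4 2-p->5 2-p->6 3-q->4 4-q->5 5-r->5 5-p->6 5-q->6
step 2: apply R3 at {0↦5, 1↦6}  → |V|=7 |E|=7  E = 2-r->2 2-p->4 2-p->5 2-p->6 3-q->4 4-q->5 5-q->6
step 3: apply R1 at {0↦5, 1↦2, 2↦6}  → |V|=6 |E|=4  E = 2-p->4 2-p->5 3-q->4 4-q->5
halt: no rule applies after step 3
NF edges: [(2, 4, 'p'), (2, 5, 'p'), (3, 4, 'q'), (4, 5, 'q')]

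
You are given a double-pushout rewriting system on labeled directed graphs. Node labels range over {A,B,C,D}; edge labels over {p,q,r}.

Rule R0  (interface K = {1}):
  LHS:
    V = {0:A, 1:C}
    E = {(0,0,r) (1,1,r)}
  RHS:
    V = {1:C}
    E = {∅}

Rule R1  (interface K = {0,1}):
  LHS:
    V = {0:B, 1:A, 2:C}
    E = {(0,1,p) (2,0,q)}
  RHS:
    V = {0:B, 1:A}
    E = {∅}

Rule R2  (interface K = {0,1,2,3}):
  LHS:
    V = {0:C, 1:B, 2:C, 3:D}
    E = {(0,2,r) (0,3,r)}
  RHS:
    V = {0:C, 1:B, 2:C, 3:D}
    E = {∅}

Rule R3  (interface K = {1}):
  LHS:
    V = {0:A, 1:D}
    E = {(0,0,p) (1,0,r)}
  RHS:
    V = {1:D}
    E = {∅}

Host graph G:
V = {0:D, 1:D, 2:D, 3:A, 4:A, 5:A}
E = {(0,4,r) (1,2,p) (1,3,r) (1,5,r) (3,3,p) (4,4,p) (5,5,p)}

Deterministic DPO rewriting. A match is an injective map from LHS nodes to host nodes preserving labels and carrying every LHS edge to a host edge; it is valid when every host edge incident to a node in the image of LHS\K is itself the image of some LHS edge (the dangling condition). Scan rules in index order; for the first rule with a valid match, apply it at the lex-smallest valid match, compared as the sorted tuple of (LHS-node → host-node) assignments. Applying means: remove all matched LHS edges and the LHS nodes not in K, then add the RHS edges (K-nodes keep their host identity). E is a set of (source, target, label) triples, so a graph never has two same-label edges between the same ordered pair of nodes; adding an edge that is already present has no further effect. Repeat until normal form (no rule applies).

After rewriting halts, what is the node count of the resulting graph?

[0] host  ⇒  6 nodes, 7 edges  {0-r->4 1-p->2 1-r->3 1-r->5 3-p->3 4-p->4 5-p->5}
[1] R3 @ {0↦3, 1↦1}  ⇒  5 nodes, 5 edges  {0-r->4 1-p->2 1-r->5 4-p->4 5-p->5}
[2] R3 @ {0↦4, 1↦0}  ⇒  4 nodes, 3 edges  {1-p->2 1-r->5 5-p->5}
[3] R3 @ {0↦5, 1↦1}  ⇒  3 nodes, 1 edges  {1-p->2}
normal form: no rule applies after step 3
NF nodes: {0:D, 1:D, 2:D}

Answer: 3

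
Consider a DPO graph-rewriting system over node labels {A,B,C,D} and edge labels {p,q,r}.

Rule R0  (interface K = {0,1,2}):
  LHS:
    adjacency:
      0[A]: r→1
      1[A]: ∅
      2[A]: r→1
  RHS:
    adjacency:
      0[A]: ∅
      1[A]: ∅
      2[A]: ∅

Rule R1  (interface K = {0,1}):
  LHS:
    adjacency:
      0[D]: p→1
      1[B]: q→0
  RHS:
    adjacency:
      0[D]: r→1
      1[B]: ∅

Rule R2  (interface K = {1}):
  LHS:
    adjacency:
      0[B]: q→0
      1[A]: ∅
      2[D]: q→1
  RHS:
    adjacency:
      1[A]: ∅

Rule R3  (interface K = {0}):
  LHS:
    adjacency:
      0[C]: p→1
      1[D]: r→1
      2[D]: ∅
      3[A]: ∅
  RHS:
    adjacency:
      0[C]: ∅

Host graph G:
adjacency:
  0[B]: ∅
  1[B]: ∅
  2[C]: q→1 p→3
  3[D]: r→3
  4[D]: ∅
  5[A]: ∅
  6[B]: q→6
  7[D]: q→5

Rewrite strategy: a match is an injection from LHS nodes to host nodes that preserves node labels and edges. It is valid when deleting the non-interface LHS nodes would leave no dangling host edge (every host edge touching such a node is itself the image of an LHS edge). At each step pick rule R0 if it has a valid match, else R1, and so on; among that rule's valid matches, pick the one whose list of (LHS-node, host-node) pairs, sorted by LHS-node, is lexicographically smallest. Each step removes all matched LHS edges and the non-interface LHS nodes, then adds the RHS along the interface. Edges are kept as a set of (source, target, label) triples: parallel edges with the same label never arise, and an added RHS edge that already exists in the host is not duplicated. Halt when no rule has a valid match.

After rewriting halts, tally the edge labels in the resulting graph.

Answer: q:1

Steps:
initial: |V|=8 |E|=5  E = 2-q->1 2-p->3 3-r->3 6-q->6 7-q->5
step 1: apply R2 at {0↦6, 1↦5, 2↦7}  → |V|=6 |E|=3  E = 2-q->1 2-p->3 3-r->3
step 2: apply R3 at {0↦2, 1↦3, 2↦4, 3↦5}  → |V|=3 |E|=1  E = 2-q->1
final graph: no rule applies after step 2
NF edges: [(2, 1, 'q')]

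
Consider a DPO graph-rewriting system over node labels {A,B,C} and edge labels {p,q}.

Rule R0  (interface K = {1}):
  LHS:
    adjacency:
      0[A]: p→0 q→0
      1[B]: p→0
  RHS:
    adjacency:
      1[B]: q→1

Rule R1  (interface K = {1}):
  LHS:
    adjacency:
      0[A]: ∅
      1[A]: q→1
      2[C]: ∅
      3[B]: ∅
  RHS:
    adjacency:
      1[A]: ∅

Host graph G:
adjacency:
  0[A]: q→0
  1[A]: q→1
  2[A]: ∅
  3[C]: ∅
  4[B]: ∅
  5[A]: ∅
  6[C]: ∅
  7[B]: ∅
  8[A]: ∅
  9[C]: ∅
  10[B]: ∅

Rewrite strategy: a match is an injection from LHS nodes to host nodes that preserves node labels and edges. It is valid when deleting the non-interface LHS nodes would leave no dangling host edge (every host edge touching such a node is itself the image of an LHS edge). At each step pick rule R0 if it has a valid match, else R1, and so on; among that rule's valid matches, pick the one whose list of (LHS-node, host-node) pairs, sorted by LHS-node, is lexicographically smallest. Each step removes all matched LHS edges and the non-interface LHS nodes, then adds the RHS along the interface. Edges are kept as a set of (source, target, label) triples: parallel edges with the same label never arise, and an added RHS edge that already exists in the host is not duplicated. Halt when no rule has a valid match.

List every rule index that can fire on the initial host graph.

R0: no valid match — LHS pattern not found
R1: 54 valid matches — {0↦2, 1↦0, 2↦3, 3↦4}, {0↦2, 1↦0, 2↦3, 3↦7}, {0↦2, 1↦0, 2↦3, 3↦10} (+51 more)

Answer: [R1]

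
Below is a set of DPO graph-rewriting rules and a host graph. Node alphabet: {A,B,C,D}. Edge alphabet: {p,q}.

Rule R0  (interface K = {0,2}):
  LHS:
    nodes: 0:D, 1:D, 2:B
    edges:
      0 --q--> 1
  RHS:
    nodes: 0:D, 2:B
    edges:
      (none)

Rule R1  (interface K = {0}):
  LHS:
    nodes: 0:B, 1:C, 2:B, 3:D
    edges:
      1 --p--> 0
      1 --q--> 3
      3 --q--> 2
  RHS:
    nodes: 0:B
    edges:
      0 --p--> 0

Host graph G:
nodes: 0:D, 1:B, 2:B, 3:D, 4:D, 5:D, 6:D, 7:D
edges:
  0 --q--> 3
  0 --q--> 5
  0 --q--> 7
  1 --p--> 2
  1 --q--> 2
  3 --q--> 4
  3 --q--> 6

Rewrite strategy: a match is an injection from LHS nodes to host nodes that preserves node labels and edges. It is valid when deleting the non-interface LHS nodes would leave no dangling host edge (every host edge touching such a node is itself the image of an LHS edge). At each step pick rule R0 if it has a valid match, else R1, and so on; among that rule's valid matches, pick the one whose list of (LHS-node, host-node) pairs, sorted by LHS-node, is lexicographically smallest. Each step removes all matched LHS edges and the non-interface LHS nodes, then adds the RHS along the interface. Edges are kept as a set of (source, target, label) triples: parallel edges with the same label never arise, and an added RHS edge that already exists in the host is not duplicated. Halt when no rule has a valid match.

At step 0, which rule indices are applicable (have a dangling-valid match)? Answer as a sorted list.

R0: 8 valid matches — {0↦0, 1↦5, 2↦1}, {0↦0, 1↦5, 2↦2}, {0↦0, 1↦7, 2↦1} (+5 more)
R1: no valid match — LHS pattern not found

Answer: [R0]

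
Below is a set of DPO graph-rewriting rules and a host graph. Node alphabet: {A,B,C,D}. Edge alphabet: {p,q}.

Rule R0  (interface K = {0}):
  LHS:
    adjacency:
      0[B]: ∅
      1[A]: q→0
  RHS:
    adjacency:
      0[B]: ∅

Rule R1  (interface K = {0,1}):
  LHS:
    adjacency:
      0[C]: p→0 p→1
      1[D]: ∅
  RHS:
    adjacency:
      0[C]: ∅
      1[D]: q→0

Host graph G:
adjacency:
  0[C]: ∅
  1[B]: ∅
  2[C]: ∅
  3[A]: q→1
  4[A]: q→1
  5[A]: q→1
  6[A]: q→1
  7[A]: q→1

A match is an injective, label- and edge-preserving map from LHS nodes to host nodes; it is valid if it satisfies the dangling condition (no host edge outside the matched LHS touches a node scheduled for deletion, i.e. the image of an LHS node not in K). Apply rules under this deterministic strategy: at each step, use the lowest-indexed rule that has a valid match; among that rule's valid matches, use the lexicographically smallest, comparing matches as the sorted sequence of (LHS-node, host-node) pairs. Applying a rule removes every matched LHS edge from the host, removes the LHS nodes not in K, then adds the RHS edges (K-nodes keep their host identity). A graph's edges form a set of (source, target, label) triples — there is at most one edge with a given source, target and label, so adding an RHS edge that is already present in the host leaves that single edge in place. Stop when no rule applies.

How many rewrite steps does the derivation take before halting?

initial: |V|=8 |E|=5  E = 3-q->1 4-q->1 5-q->1 6-q->1 7-q->1
step 1: apply R0 at {0↦1, 1↦3}  → |V|=7 |E|=4  E = 4-q->1 5-q->1 6-q->1 7-q->1
step 2: apply R0 at {0↦1, 1↦4}  → |V|=6 |E|=3  E = 5-q->1 6-q->1 7-q->1
step 3: apply R0 at {0↦1, 1↦5}  → |V|=5 |E|=2  E = 6-q->1 7-q->1
step 4: apply R0 at {0↦1, 1↦6}  → |V|=4 |E|=1  E = 7-q->1
step 5: apply R0 at {0↦1, 1↦7}  → |V|=3 |E|=0  E = ∅
final graph: no rule applies after step 5

Answer: 5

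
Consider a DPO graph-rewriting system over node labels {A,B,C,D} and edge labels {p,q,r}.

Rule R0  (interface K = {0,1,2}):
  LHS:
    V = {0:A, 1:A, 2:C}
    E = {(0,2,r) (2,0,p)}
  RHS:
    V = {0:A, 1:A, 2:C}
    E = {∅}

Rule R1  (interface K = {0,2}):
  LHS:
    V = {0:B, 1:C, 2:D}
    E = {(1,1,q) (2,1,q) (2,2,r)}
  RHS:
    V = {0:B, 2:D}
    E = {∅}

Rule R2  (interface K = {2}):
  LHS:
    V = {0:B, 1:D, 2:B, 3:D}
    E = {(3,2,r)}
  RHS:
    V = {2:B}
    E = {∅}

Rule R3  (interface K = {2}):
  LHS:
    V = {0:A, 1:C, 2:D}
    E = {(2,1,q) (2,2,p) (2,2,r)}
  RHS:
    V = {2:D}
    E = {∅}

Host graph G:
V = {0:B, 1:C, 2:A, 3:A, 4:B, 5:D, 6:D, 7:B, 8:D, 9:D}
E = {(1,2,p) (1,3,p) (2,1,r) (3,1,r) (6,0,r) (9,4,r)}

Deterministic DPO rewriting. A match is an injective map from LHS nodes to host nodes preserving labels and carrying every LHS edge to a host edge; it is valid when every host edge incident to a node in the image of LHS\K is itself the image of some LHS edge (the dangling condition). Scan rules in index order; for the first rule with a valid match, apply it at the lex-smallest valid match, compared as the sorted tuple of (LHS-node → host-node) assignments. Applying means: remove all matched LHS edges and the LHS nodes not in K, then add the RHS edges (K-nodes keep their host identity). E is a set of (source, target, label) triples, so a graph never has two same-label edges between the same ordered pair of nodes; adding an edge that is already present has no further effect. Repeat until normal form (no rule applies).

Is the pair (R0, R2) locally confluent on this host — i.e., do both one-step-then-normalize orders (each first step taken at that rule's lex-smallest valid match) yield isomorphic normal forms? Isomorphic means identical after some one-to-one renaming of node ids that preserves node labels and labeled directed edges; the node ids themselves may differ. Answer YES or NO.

Answer: YES

Derivation:
branch R0-first: apply at {0↦2, 1↦3, 2↦1} → |E|=4, then 3 more step(s) → NF |V|=4 |E|=0 V={1:C, 2:A, 3:A, 4:B} E=∅
branch R2-first: apply at {0↦7, 1↦5, 2↦0, 3↦6} → |E|=5, then 3 more step(s) → NF |V|=4 |E|=0 V={1:C, 2:A, 3:A, 4:B} E=∅
graphs isomorphic (equal up to label-preserving node renaming)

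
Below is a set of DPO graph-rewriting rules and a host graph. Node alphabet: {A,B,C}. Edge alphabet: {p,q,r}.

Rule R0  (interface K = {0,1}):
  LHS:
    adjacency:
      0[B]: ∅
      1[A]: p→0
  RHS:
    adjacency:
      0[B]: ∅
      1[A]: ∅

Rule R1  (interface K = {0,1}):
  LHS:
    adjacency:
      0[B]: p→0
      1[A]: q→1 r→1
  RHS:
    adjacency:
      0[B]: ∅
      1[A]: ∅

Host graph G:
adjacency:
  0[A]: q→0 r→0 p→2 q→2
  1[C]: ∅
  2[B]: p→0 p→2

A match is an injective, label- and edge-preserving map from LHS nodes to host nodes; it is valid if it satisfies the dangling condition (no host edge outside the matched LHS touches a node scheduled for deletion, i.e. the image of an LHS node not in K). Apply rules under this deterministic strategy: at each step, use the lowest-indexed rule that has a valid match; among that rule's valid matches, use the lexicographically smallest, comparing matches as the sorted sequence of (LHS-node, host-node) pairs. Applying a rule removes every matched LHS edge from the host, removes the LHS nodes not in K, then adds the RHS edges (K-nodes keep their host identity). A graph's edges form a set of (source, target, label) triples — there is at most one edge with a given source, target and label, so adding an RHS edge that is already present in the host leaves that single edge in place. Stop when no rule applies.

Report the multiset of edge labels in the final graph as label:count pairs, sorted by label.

Answer: p:1 q:1

Rewrite trace:
[0] host  ⇒  3 nodes, 6 edges  {0-q->0 0-r->0 0-p->2 0-q->2 2-p->0 2-p->2}
[1] R0 @ {0↦2, 1↦0}  ⇒  3 nodes, 5 edges  {0-q->0 0-r->0 0-q->2 2-p->0 2-p->2}
[2] R1 @ {0↦2, 1↦0}  ⇒  3 nodes, 2 edges  {0-q->2 2-p->0}
final graph: no rule applies after step 2
NF edges: [(0, 2, 'q'), (2, 0, 'p')]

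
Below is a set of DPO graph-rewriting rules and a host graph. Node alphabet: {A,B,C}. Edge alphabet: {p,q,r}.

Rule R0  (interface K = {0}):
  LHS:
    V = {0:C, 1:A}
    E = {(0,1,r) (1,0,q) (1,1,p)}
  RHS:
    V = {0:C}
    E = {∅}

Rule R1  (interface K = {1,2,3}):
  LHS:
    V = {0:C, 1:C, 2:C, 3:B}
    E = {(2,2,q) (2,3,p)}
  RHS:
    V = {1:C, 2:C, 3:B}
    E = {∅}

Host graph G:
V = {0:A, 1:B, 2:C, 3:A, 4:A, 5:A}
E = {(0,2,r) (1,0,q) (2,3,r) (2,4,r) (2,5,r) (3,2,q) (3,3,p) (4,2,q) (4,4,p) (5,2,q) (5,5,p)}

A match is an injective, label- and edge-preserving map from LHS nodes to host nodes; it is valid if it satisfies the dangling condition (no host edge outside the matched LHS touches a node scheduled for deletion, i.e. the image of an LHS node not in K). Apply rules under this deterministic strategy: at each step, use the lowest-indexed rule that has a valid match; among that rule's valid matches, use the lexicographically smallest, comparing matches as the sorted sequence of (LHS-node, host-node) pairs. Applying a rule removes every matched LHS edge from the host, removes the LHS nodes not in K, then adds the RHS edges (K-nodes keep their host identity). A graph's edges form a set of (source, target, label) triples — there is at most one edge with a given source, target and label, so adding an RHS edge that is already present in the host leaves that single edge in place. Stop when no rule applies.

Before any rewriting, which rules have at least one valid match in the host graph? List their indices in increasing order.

R0: 3 valid matches — {0↦2, 1↦3}, {0↦2, 1↦4}, {0↦2, 1↦5}
R1: no valid match — LHS pattern not found

Answer: [R0]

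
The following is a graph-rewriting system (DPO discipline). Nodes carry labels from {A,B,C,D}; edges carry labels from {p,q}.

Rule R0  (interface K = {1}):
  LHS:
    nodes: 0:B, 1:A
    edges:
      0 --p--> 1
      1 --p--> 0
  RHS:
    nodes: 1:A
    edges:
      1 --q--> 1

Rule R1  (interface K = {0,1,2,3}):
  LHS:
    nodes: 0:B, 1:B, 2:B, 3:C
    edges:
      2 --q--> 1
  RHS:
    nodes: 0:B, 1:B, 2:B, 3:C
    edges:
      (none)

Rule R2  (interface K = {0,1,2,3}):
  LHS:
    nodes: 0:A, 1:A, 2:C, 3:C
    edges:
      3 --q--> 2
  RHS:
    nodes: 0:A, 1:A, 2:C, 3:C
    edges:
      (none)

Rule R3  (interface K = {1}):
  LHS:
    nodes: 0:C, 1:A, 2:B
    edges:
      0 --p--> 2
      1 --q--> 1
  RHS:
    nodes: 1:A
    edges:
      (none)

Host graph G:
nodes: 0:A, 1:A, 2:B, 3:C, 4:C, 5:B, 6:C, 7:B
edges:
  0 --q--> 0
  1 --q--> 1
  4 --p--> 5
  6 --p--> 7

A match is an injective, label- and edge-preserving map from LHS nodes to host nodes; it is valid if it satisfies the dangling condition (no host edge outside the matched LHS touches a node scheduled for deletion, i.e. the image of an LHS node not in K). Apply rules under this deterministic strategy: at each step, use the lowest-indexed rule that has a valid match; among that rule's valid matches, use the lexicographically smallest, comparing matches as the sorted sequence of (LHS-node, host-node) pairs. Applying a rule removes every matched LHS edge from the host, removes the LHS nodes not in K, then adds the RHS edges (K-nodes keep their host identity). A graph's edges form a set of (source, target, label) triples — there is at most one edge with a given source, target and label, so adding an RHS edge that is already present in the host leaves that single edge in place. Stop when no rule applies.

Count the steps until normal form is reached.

Answer: 2

Rewrite trace:
[0] host  ⇒  8 nodes, 4 edges  {0-q->0 1-q->1 4-p->5 6-p->7}
[1] R3 @ {0↦4, 1↦0, 2↦5}  ⇒  6 nodes, 2 edges  {1-q->1 6-p->7}
[2] R3 @ {0↦6, 1↦1, 2↦7}  ⇒  4 nodes, 0 edges  {∅}
halt: no rule applies after step 2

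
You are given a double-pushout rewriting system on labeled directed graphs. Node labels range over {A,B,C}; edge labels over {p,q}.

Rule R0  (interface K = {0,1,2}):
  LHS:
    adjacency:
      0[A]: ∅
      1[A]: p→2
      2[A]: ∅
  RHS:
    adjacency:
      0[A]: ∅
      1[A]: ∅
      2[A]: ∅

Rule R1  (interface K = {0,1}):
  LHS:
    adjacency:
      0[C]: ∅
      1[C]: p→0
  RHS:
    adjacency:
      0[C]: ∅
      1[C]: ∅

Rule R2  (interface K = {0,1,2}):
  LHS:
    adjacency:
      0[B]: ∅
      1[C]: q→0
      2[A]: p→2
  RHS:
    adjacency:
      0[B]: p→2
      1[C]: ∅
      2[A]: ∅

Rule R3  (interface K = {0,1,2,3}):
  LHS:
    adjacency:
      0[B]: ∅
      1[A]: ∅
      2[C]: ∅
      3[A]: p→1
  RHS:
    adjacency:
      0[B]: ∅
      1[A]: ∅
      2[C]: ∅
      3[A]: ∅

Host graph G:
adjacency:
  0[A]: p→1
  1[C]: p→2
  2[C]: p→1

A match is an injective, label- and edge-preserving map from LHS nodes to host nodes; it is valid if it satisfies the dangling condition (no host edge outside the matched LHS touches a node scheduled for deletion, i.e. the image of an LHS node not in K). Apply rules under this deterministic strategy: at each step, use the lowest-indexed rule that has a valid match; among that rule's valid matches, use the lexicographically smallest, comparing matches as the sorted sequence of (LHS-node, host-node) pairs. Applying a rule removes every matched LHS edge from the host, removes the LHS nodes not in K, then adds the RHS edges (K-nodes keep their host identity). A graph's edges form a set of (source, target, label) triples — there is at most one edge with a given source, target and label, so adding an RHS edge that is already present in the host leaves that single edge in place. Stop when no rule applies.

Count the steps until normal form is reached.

[0] host  ⇒  3 nodes, 3 edges  {0-p->1 1-p->2 2-p->1}
[1] R1 @ {0↦1, 1↦2}  ⇒  3 nodes, 2 edges  {0-p->1 1-p->2}
[2] R1 @ {0↦2, 1↦1}  ⇒  3 nodes, 1 edges  {0-p->1}
normal form: no rule applies after step 2

Answer: 2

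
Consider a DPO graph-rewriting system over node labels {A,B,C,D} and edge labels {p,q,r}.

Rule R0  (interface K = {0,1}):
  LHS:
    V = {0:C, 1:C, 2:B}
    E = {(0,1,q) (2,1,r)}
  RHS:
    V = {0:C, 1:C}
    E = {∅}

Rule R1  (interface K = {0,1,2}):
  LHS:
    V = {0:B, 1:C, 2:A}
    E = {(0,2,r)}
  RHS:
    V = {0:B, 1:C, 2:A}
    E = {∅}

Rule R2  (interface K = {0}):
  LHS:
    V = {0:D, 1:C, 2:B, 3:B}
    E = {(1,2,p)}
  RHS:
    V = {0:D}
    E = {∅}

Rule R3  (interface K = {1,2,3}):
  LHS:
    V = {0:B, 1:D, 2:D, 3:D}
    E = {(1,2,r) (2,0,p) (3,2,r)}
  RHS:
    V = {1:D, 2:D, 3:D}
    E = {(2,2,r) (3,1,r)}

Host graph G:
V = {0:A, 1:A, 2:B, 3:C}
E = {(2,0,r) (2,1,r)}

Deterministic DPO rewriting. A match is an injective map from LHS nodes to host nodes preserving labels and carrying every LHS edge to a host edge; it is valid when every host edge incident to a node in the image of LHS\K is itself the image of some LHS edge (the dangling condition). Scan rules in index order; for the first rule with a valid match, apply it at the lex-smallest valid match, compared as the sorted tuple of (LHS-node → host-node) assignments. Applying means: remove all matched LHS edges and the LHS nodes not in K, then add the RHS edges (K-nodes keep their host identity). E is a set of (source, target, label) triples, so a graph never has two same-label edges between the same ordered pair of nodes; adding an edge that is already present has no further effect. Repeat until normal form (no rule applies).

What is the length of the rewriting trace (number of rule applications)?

Answer: 2

Steps:
[0] host  ⇒  4 nodes, 2 edges  {2-r->0 2-r->1}
[1] R1 @ {0↦2, 1↦3, 2↦0}  ⇒  4 nodes, 1 edges  {2-r->1}
[2] R1 @ {0↦2, 1↦3, 2↦1}  ⇒  4 nodes, 0 edges  {∅}
final graph: no rule applies after step 2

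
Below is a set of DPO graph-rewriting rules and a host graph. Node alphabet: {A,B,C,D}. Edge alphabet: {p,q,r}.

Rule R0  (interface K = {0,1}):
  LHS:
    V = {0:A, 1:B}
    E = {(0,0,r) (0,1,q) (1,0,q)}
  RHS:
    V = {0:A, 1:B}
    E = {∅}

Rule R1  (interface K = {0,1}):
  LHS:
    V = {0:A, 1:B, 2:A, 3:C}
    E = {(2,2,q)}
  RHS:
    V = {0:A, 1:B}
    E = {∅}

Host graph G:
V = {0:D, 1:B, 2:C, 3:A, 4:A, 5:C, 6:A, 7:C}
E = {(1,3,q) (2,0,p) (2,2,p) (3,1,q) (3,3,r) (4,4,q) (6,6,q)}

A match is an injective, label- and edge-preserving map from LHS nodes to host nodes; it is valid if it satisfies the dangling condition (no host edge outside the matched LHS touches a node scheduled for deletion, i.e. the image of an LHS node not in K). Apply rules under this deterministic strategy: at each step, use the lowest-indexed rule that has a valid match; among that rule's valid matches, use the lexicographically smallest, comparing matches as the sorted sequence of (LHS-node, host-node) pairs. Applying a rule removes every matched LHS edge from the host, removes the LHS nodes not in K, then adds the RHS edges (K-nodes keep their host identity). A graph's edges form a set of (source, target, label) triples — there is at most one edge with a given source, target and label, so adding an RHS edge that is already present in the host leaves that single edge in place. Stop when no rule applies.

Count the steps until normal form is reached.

Answer: 3

Derivation:
initial: |V|=8 |E|=7  E = 1-q->3 2-p->0 2-p->2 3-q->1 3-r->3 4-q->4 6-q->6
step 1: apply R0 at {0↦3, 1↦1}  → |V|=8 |E|=4  E = 2-p->0 2-p->2 4-q->4 6-q->6
step 2: apply R1 at {0↦3, 1↦1, 2↦4, 3↦5}  → |V|=6 |E|=3  E = 2-p->0 2-p->2 6-q->6
step 3: apply R1 at {0↦3, 1↦1, 2↦6, 3↦7}  → |V|=4 |E|=2  E = 2-p->0 2-p->2
normal form: no rule applies after step 3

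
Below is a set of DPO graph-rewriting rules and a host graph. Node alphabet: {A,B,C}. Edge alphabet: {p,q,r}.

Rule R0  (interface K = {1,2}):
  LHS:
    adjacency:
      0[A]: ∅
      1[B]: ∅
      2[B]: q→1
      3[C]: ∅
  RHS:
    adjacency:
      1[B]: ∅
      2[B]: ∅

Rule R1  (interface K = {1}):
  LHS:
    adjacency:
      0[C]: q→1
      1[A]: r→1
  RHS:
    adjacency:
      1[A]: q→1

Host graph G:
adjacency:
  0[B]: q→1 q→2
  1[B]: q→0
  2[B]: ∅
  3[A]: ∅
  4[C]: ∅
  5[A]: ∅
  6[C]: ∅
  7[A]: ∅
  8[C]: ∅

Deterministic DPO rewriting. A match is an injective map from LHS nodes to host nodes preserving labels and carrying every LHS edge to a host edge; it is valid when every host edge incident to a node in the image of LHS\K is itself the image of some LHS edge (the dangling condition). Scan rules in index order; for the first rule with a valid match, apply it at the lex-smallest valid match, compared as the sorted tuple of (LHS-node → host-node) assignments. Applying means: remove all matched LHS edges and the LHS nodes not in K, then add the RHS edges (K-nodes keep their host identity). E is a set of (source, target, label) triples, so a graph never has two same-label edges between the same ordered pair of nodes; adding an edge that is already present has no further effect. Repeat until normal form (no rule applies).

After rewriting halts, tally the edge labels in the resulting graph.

[0] host  ⇒  9 nodes, 3 edges  {0-q->1 0-q->2 1-q->0}
[1] R0 @ {0↦3, 1↦0, 2↦1, 3↦4}  ⇒  7 nodes, 2 edges  {0-q->1 0-q->2}
[2] R0 @ {0↦5, 1↦1, 2↦0, 3↦6}  ⇒  5 nodes, 1 edges  {0-q->2}
[3] R0 @ {0↦7, 1↦2, 2↦0, 3↦8}  ⇒  3 nodes, 0 edges  {∅}
halt: no rule applies after step 3
NF edges: []

Answer: (no edges)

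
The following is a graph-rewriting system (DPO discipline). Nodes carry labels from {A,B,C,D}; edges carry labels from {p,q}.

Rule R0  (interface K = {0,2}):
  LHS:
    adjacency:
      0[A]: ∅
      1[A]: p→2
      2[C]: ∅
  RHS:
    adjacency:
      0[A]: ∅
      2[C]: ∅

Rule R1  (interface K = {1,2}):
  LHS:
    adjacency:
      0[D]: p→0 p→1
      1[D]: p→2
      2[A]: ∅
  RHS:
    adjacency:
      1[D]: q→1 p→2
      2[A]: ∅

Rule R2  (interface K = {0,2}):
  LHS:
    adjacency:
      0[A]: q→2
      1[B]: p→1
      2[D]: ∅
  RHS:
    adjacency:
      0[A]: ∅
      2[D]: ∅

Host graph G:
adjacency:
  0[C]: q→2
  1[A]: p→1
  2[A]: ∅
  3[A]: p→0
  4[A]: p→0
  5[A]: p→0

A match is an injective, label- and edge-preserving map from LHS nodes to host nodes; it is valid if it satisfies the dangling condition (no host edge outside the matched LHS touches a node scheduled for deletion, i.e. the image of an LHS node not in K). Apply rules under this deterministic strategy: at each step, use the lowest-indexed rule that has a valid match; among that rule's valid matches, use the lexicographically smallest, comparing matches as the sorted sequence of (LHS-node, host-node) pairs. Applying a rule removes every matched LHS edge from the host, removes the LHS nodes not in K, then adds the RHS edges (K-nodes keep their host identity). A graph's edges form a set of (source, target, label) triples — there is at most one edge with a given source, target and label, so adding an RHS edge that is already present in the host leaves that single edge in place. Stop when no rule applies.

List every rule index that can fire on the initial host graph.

Answer: [R0]

Rewrite trace:
R0: 12 valid matches — {0↦1, 1↦3, 2↦0}, {0↦1, 1↦4, 2↦0}, {0↦1, 1↦5, 2↦0} (+9 more)
R1: no valid match — LHS pattern not found
R2: no valid match — LHS pattern not found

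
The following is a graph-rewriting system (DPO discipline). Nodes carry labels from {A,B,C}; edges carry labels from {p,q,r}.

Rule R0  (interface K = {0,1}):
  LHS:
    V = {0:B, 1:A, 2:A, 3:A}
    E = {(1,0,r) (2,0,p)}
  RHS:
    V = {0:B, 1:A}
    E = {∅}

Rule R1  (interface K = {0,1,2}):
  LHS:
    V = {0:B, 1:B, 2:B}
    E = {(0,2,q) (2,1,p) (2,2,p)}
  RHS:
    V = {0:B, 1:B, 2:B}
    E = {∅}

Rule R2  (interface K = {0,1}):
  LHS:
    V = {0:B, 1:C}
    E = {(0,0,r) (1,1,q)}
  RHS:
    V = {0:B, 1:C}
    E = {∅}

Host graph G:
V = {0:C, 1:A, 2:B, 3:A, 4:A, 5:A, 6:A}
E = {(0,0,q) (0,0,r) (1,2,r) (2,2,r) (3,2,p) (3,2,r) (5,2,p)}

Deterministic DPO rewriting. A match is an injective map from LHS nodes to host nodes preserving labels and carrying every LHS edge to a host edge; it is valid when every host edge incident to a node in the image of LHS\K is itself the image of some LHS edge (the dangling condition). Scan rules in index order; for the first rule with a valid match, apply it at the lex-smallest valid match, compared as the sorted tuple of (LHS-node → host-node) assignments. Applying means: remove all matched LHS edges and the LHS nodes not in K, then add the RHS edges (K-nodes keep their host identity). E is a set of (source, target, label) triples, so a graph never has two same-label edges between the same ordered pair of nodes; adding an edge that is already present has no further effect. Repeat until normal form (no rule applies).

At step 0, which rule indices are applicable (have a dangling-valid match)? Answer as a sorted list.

R0: 4 valid matches — {0↦2, 1↦1, 2↦5, 3↦4}, {0↦2, 1↦1, 2↦5, 3↦6}, {0↦2, 1↦3, 2↦5, 3↦4} (+1 more)
R1: no valid match — LHS pattern not found
R2: 1 valid match — {0↦2, 1↦0}

Answer: [R0,R2]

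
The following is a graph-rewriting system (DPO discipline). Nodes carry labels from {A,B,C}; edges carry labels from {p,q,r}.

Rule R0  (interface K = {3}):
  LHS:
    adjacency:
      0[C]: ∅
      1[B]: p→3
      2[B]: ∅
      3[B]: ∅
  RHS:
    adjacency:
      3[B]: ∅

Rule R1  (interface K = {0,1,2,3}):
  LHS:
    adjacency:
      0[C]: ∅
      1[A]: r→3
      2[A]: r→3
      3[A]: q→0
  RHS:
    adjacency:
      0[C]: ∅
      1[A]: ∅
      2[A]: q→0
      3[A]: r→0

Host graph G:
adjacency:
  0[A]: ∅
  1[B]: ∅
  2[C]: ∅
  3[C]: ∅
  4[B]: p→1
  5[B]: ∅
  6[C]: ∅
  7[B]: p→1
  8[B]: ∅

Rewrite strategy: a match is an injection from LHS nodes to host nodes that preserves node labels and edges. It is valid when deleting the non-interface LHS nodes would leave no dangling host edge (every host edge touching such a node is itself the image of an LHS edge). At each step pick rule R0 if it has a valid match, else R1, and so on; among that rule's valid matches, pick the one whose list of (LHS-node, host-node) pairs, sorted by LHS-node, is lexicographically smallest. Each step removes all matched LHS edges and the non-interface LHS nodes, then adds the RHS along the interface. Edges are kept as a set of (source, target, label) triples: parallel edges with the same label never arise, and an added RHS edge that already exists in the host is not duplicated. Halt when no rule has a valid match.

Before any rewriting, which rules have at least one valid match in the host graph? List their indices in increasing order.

Answer: [R0]

Steps:
R0: 12 valid matches — {0↦2, 1↦4, 2↦5, 3↦1}, {0↦2, 1↦4, 2↦8, 3↦1}, {0↦2, 1↦7, 2↦5, 3↦1} (+9 more)
R1: no valid match — LHS pattern not found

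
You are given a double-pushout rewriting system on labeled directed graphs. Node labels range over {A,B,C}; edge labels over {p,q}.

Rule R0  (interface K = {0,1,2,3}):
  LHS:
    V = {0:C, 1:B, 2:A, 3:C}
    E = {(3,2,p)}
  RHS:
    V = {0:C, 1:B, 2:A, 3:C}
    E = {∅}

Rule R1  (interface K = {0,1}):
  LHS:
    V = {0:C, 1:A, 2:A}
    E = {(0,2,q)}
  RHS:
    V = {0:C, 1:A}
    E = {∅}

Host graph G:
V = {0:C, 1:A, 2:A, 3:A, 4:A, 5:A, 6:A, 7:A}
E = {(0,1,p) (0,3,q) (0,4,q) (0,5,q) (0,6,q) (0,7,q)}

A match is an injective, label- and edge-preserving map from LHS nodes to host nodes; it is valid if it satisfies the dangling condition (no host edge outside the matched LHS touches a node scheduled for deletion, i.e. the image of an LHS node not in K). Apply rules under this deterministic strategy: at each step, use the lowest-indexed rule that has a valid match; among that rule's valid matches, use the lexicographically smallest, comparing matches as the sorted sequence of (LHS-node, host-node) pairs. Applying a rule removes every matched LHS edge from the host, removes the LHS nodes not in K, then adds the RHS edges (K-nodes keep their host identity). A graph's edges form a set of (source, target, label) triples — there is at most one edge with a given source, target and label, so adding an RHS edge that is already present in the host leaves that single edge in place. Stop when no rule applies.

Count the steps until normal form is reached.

Answer: 5

Rewrite trace:
start.  V:8 E:6  edges: 0-p->1 0-q->3 0-q->4 0-q->5 0-q->6 0-q->7
1. fire R1 via {0↦0, 1↦1, 2↦3}  →  V:7 E:5  edges: 0-p->1 0-q->4 0-q->5 0-q->6 0-q->7
2. fire R1 via {0↦0, 1↦1, 2↦4}  →  V:6 E:4  edges: 0-p->1 0-q->5 0-q->6 0-q->7
3. fire R1 via {0↦0, 1↦1, 2↦5}  →  V:5 E:3  edges: 0-p->1 0-q->6 0-q->7
4. fire R1 via {0↦0, 1↦1, 2↦6}  →  V:4 E:2  edges: 0-p->1 0-q->7
5. fire R1 via {0↦0, 1↦1, 2↦7}  →  V:3 E:1  edges: 0-p->1
final graph: no rule applies after step 5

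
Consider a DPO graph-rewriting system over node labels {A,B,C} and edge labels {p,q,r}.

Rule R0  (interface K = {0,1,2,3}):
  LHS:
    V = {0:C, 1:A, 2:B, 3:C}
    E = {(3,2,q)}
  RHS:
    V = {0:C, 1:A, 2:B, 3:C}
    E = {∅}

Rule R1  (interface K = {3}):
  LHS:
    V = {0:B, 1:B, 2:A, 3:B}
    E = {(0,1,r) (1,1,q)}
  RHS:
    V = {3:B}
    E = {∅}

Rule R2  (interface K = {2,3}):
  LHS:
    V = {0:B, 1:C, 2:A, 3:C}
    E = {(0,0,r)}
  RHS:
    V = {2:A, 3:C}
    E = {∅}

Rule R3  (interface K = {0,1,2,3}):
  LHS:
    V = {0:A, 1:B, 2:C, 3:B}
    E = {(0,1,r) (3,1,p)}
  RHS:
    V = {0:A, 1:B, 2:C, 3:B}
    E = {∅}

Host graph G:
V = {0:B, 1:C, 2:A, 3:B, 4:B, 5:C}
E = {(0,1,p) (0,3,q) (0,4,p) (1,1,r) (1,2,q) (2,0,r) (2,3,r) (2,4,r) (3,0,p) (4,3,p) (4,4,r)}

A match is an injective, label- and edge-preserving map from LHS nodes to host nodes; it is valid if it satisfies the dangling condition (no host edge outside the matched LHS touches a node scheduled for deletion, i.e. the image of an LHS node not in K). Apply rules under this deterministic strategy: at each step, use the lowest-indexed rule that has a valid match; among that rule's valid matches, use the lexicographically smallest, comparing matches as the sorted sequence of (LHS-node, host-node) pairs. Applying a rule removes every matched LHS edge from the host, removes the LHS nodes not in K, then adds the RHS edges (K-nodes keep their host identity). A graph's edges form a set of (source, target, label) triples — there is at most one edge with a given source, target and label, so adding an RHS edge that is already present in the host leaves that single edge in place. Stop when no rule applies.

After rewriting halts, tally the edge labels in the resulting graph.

Answer: p:1 q:2 r:1

Rewrite trace:
[0] host  ⇒  6 nodes, 11 edges  {0-p->1 0-q->3 0-p->4 1-r->1 1-q->2 2-r->0 2-r->3 2-r->4 3-p->0 4-p->3 4-r->4}
[1] R3 @ {0↦2, 1↦0, 2↦1, 3↦3}  ⇒  6 nodes, 9 edges  {0-p->1 0-q->3 0-p->4 1-r->1 1-q->2 2-r->3 2-r->4 4-p->3 4-r->4}
[2] R3 @ {0↦2, 1↦3, 2↦1, 3↦4}  ⇒  6 nodes, 7 edges  {0-p->1 0-q->3 0-p->4 1-r->1 1-q->2 2-r->4 4-r->4}
[3] R3 @ {0↦2, 1↦4, 2↦1, 3↦0}  ⇒  6 nodes, 5 edges  {0-p->1 0-q->3 1-r->1 1-q->2 4-r->4}
[4] R2 @ {0↦4, 1↦5, 2↦2, 3↦1}  ⇒  4 nodes, 4 edges  {0-p->1 0-q->3 1-r->1 1-q->2}
normal form: no rule applies after step 4
NF edges: [(0, 1, 'p'), (0, 3, 'q'), (1, 1, 'r'), (1, 2, 'q')]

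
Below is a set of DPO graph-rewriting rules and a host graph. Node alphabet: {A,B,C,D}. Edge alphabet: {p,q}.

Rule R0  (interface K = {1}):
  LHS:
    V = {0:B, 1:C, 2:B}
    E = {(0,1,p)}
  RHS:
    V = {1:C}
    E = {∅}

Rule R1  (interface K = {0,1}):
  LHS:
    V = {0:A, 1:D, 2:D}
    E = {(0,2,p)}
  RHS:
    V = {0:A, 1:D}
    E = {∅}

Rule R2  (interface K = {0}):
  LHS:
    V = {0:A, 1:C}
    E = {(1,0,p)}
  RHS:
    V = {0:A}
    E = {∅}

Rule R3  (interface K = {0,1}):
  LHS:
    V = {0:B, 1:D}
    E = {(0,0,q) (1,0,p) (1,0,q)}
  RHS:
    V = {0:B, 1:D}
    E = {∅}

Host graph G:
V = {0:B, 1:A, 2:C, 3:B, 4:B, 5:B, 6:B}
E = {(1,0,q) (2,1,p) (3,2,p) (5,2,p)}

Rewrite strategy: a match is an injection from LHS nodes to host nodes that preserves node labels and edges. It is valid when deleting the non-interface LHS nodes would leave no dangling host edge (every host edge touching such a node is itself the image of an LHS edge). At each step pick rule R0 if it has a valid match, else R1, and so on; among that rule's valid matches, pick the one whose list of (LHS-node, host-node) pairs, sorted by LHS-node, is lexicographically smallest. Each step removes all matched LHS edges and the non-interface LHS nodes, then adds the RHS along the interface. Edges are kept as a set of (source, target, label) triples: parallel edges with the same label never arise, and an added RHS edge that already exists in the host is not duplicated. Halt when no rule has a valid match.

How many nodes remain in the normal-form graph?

start.  V:7 E:4  edges: 1-q->0 2-p->1 3-p->2 5-p->2
1. fire R0 via {0↦3, 1↦2, 2↦4}  →  V:5 E:3  edges: 1-q->0 2-p->1 5-p->2
2. fire R0 via {0↦5, 1↦2, 2↦6}  →  V:3 E:2  edges: 1-q->0 2-p->1
3. fire R2 via {0↦1, 1↦2}  →  V:2 E:1  edges: 1-q->0
final graph: no rule applies after step 3
NF nodes: {0:B, 1:A}

Answer: 2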